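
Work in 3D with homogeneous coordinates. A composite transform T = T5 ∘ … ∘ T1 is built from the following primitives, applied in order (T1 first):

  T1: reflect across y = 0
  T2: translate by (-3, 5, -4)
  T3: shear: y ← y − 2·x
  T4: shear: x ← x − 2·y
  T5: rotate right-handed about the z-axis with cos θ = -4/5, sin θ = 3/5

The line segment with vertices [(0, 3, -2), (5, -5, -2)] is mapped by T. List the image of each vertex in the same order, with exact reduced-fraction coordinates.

image vertices: (52/5, -89/5, -6), (22/5, -54/5, -6)

T1 reflect across y = 0: (0, 3, -2) → (0, -3, -2); (5, -5, -2) → (5, 5, -2)
T2 translate by (-3, 5, -4): (0, -3, -2) → (-3, 2, -6); (5, 5, -2) → (2, 10, -6)
T3 shear: y ← y − 2·x: (-3, 2, -6) → (-3, 8, -6); (2, 10, -6) → (2, 6, -6)
T4 shear: x ← x − 2·y: (-3, 8, -6) → (-19, 8, -6); (2, 6, -6) → (-10, 6, -6)
T5 rotate right-handed about the z-axis with cos θ = -4/5, sin θ = 3/5: (-19, 8, -6) → (52/5, -89/5, -6); (-10, 6, -6) → (22/5, -54/5, -6)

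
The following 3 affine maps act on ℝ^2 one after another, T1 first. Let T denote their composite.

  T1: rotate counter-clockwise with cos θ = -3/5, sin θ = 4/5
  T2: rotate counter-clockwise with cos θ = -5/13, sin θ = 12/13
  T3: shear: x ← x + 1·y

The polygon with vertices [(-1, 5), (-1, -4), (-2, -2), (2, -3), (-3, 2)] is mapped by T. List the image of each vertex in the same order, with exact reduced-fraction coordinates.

image vertices: (204/65, -109/65), (-3/65, 188/65), (132/65, 178/65), (-19/5, -1/5), (313/65, 102/65)

T1 rotate counter-clockwise with cos θ = -3/5, sin θ = 4/5: (-1, 5) → (-17/5, -19/5); (-1, -4) → (19/5, 8/5); (-2, -2) → (14/5, -2/5); (2, -3) → (6/5, 17/5); (-3, 2) → (1/5, -18/5)
T2 rotate counter-clockwise with cos θ = -5/13, sin θ = 12/13: (-17/5, -19/5) → (313/65, -109/65); (19/5, 8/5) → (-191/65, 188/65); (14/5, -2/5) → (-46/65, 178/65); (6/5, 17/5) → (-18/5, -1/5); (1/5, -18/5) → (211/65, 102/65)
T3 shear: x ← x + 1·y: (313/65, -109/65) → (204/65, -109/65); (-191/65, 188/65) → (-3/65, 188/65); (-46/65, 178/65) → (132/65, 178/65); (-18/5, -1/5) → (-19/5, -1/5); (211/65, 102/65) → (313/65, 102/65)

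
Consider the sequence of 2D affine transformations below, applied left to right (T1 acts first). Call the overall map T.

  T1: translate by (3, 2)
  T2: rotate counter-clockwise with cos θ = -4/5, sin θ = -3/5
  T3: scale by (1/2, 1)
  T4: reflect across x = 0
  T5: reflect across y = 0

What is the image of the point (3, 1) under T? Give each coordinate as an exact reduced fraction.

T(p) = (3/2, 6)

T1 translate by (3, 2): (3, 1) → (6, 3)
T2 rotate counter-clockwise with cos θ = -4/5, sin θ = -3/5: (6, 3) → (-3, -6)
T3 scale by (1/2, 1): (-3, -6) → (-3/2, -6)
T4 reflect across x = 0: (-3/2, -6) → (3/2, -6)
T5 reflect across y = 0: (3/2, -6) → (3/2, 6)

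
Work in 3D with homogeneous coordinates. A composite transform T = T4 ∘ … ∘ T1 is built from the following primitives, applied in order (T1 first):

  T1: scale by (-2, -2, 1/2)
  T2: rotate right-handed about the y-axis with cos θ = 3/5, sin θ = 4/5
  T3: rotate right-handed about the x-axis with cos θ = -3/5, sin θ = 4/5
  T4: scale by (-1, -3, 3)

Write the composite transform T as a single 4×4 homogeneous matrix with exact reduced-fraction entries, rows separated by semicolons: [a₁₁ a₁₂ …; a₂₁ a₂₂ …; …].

T1 = [-2 0 0 0; 0 -2 0 0; 0 0 1/2 0; 0 0 0 1]
T2·T1 = [-6/5 0 2/5 0; 0 -2 0 0; 8/5 0 3/10 0; 0 0 0 1]
T3·…·T1 = [-6/5 0 2/5 0; -32/25 6/5 -6/25 0; -24/25 -8/5 -9/50 0; 0 0 0 1]
T4·…·T1 = [6/5 0 -2/5 0; 96/25 -18/5 18/25 0; -72/25 -24/5 -27/50 0; 0 0 0 1]

T = [6/5 0 -2/5 0; 96/25 -18/5 18/25 0; -72/25 -24/5 -27/50 0; 0 0 0 1]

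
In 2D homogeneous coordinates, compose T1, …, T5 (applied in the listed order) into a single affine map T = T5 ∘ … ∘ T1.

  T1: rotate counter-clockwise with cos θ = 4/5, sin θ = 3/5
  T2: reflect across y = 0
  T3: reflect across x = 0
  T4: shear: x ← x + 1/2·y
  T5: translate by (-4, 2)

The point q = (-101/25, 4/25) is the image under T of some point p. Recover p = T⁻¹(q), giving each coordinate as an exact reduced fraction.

T1 = [4/5 -3/5 0; 3/5 4/5 0; 0 0 1]
T2·T1 = [4/5 -3/5 0; -3/5 -4/5 0; 0 0 1]
T3·…·T1 = [-4/5 3/5 0; -3/5 -4/5 0; 0 0 1]
T4·…·T1 = [-11/10 1/5 0; -3/5 -4/5 0; 0 0 1]
T5·…·T1 = [-11/10 1/5 -4; -3/5 -4/5 2; 0 0 1]
det M = 1; M⁻¹ = [-4/5 -1/5 -14/5; 3/5 -11/10 23/5; 0 0 1]
M⁻¹ · (-101/25, 4/25)ᵀ = (2/5, 2)ᵀ

p = (2/5, 2)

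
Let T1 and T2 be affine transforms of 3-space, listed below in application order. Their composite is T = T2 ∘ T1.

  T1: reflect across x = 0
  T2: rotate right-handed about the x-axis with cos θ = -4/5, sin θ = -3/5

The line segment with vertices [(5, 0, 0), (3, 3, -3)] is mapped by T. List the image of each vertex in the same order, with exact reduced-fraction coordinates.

image vertices: (-5, 0, 0), (-3, -21/5, 3/5)

T1 reflect across x = 0: (5, 0, 0) → (-5, 0, 0); (3, 3, -3) → (-3, 3, -3)
T2 rotate right-handed about the x-axis with cos θ = -4/5, sin θ = -3/5: (-5, 0, 0) → (-5, 0, 0); (-3, 3, -3) → (-3, -21/5, 3/5)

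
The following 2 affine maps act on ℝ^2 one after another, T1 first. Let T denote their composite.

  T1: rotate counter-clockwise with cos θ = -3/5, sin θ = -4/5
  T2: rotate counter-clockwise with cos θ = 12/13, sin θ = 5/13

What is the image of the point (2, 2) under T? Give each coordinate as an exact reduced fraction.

T1 rotate counter-clockwise with cos θ = -3/5, sin θ = -4/5: (2, 2) → (2/5, -14/5)
T2 rotate counter-clockwise with cos θ = 12/13, sin θ = 5/13: (2/5, -14/5) → (94/65, -158/65)

T(p) = (94/65, -158/65)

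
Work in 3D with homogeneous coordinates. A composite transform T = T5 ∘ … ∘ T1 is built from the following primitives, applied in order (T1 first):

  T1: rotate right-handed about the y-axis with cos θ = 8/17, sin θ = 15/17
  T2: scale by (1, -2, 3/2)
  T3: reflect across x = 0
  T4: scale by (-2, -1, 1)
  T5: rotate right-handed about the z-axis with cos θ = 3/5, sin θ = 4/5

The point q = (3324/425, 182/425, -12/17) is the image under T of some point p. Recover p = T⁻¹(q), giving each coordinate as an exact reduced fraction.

p = (8/5, -3, 2)

T1 = [8/17 0 15/17 0; 0 1 0 0; -15/17 0 8/17 0; 0 0 0 1]
T2·T1 = [8/17 0 15/17 0; 0 -2 0 0; -45/34 0 12/17 0; 0 0 0 1]
T3·…·T1 = [-8/17 0 -15/17 0; 0 -2 0 0; -45/34 0 12/17 0; 0 0 0 1]
T4·…·T1 = [16/17 0 30/17 0; 0 2 0 0; -45/34 0 12/17 0; 0 0 0 1]
T5·…·T1 = [48/85 -8/5 18/17 0; 64/85 6/5 24/17 0; -45/34 0 12/17 0; 0 0 0 1]
det M = 6; M⁻¹ = [12/85 16/85 -10/17 0; -2/5 3/10 0 0; 9/34 6/17 16/51 0; 0 0 0 1]
M⁻¹ · (3324/425, 182/425, -12/17)ᵀ = (8/5, -3, 2)ᵀ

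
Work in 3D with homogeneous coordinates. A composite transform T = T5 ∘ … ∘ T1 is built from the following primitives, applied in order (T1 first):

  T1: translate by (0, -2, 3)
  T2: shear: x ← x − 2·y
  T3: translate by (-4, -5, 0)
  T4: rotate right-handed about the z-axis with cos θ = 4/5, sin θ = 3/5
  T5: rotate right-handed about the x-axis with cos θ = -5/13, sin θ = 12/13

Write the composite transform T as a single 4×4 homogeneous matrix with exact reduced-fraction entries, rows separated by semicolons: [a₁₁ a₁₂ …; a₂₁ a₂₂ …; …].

T = [4/5 -11/5 0 21/5; -3/13 2/13 -12/13 -8/13; 36/65 -24/65 -5/13 -411/65; 0 0 0 1]

T1 = [1 0 0 0; 0 1 0 -2; 0 0 1 3; 0 0 0 1]
T2·T1 = [1 -2 0 4; 0 1 0 -2; 0 0 1 3; 0 0 0 1]
T3·…·T1 = [1 -2 0 0; 0 1 0 -7; 0 0 1 3; 0 0 0 1]
T4·…·T1 = [4/5 -11/5 0 21/5; 3/5 -2/5 0 -28/5; 0 0 1 3; 0 0 0 1]
T5·…·T1 = [4/5 -11/5 0 21/5; -3/13 2/13 -12/13 -8/13; 36/65 -24/65 -5/13 -411/65; 0 0 0 1]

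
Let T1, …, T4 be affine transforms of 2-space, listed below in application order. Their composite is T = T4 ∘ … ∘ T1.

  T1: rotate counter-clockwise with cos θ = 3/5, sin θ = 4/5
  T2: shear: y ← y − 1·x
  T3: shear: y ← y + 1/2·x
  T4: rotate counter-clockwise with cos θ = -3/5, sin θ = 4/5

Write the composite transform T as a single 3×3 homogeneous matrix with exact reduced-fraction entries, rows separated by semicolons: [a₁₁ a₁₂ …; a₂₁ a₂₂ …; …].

T = [-19/25 -8/25 0; 9/50 -31/25 0; 0 0 1]

T1 = [3/5 -4/5 0; 4/5 3/5 0; 0 0 1]
T2·T1 = [3/5 -4/5 0; 1/5 7/5 0; 0 0 1]
T3·…·T1 = [3/5 -4/5 0; 1/2 1 0; 0 0 1]
T4·…·T1 = [-19/25 -8/25 0; 9/50 -31/25 0; 0 0 1]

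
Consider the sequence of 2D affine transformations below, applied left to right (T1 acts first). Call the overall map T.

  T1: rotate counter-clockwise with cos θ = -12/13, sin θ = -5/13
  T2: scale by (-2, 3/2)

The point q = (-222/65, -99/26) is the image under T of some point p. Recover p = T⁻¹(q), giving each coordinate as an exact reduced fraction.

p = (-3/5, 3)

T1 = [-12/13 5/13 0; -5/13 -12/13 0; 0 0 1]
T2·T1 = [24/13 -10/13 0; -15/26 -18/13 0; 0 0 1]
det M = -3; M⁻¹ = [6/13 -10/39 0; -5/26 -8/13 0; 0 0 1]
M⁻¹ · (-222/65, -99/26)ᵀ = (-3/5, 3)ᵀ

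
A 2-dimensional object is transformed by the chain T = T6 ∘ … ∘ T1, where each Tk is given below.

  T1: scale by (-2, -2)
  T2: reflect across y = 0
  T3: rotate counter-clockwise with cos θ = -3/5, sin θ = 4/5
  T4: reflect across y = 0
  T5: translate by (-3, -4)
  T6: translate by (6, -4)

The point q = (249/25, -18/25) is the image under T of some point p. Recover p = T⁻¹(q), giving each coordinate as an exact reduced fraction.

p = (5, -3/5)

T1 = [-2 0 0; 0 -2 0; 0 0 1]
T2·T1 = [-2 0 0; 0 2 0; 0 0 1]
T3·…·T1 = [6/5 -8/5 0; -8/5 -6/5 0; 0 0 1]
T4·…·T1 = [6/5 -8/5 0; 8/5 6/5 0; 0 0 1]
T5·…·T1 = [6/5 -8/5 -3; 8/5 6/5 -4; 0 0 1]
T6·…·T1 = [6/5 -8/5 3; 8/5 6/5 -8; 0 0 1]
det M = 4; M⁻¹ = [3/10 2/5 23/10; -2/5 3/10 18/5; 0 0 1]
M⁻¹ · (249/25, -18/25)ᵀ = (5, -3/5)ᵀ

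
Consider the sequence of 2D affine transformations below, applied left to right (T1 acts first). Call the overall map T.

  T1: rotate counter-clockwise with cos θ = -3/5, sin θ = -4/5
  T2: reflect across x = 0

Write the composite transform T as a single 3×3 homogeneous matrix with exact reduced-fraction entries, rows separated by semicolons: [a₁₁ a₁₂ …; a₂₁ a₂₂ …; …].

T = [3/5 -4/5 0; -4/5 -3/5 0; 0 0 1]

T1 = [-3/5 4/5 0; -4/5 -3/5 0; 0 0 1]
T2·T1 = [3/5 -4/5 0; -4/5 -3/5 0; 0 0 1]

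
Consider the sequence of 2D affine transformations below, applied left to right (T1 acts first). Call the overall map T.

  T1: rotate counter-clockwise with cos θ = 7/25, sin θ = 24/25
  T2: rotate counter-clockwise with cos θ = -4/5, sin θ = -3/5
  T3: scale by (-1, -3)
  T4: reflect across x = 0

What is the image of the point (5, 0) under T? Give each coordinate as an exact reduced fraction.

T(p) = (44/25, 351/25)

T1 rotate counter-clockwise with cos θ = 7/25, sin θ = 24/25: (5, 0) → (7/5, 24/5)
T2 rotate counter-clockwise with cos θ = -4/5, sin θ = -3/5: (7/5, 24/5) → (44/25, -117/25)
T3 scale by (-1, -3): (44/25, -117/25) → (-44/25, 351/25)
T4 reflect across x = 0: (-44/25, 351/25) → (44/25, 351/25)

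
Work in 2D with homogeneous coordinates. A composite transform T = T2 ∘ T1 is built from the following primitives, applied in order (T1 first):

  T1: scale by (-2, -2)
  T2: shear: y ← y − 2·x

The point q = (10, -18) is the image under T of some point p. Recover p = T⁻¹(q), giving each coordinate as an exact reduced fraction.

T1 = [-2 0 0; 0 -2 0; 0 0 1]
T2·T1 = [-2 0 0; 4 -2 0; 0 0 1]
det M = 4; M⁻¹ = [-1/2 0 0; -1 -1/2 0; 0 0 1]
M⁻¹ · (10, -18)ᵀ = (-5, -1)ᵀ

p = (-5, -1)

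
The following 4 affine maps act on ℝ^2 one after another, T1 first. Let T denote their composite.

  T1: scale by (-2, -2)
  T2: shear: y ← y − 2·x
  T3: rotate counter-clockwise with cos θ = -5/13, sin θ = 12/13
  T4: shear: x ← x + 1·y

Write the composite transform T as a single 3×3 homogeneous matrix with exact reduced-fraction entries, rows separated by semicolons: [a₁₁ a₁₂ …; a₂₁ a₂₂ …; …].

T1 = [-2 0 0; 0 -2 0; 0 0 1]
T2·T1 = [-2 0 0; 4 -2 0; 0 0 1]
T3·…·T1 = [-38/13 24/13 0; -44/13 10/13 0; 0 0 1]
T4·…·T1 = [-82/13 34/13 0; -44/13 10/13 0; 0 0 1]

T = [-82/13 34/13 0; -44/13 10/13 0; 0 0 1]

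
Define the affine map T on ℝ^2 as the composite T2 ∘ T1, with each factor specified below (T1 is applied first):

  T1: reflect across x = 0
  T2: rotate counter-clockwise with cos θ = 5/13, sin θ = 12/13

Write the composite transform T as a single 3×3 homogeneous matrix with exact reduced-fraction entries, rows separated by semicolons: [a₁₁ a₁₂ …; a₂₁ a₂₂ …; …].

T1 = [-1 0 0; 0 1 0; 0 0 1]
T2·T1 = [-5/13 -12/13 0; -12/13 5/13 0; 0 0 1]

T = [-5/13 -12/13 0; -12/13 5/13 0; 0 0 1]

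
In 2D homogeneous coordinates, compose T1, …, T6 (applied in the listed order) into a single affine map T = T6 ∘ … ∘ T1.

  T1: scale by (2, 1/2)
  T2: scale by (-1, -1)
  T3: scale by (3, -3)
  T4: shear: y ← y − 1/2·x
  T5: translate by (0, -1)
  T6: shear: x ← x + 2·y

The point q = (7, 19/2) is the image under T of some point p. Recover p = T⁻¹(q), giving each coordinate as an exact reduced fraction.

T1 = [2 0 0; 0 1/2 0; 0 0 1]
T2·T1 = [-2 0 0; 0 -1/2 0; 0 0 1]
T3·…·T1 = [-6 0 0; 0 3/2 0; 0 0 1]
T4·…·T1 = [-6 0 0; 3 3/2 0; 0 0 1]
T5·…·T1 = [-6 0 0; 3 3/2 -1; 0 0 1]
T6·…·T1 = [0 3 -2; 3 3/2 -1; 0 0 1]
det M = -9; M⁻¹ = [-1/6 1/3 0; 1/3 0 2/3; 0 0 1]
M⁻¹ · (7, 19/2)ᵀ = (2, 3)ᵀ

p = (2, 3)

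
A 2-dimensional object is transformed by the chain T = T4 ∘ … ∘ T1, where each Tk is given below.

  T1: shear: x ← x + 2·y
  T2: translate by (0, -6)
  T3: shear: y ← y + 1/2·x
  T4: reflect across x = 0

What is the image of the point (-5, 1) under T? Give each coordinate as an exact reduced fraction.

T(p) = (3, -13/2)

T1 shear: x ← x + 2·y: (-5, 1) → (-3, 1)
T2 translate by (0, -6): (-3, 1) → (-3, -5)
T3 shear: y ← y + 1/2·x: (-3, -5) → (-3, -13/2)
T4 reflect across x = 0: (-3, -13/2) → (3, -13/2)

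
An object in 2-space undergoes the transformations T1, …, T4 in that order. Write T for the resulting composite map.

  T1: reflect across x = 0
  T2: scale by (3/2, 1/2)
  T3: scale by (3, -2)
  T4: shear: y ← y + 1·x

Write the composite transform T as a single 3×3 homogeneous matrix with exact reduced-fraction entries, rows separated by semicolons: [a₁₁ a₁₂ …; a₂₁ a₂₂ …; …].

T1 = [-1 0 0; 0 1 0; 0 0 1]
T2·T1 = [-3/2 0 0; 0 1/2 0; 0 0 1]
T3·…·T1 = [-9/2 0 0; 0 -1 0; 0 0 1]
T4·…·T1 = [-9/2 0 0; -9/2 -1 0; 0 0 1]

T = [-9/2 0 0; -9/2 -1 0; 0 0 1]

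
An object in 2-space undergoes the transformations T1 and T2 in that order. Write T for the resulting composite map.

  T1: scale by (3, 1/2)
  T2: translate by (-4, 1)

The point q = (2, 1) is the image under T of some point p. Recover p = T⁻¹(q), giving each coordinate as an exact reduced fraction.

p = (2, 0)

T1 = [3 0 0; 0 1/2 0; 0 0 1]
T2·T1 = [3 0 -4; 0 1/2 1; 0 0 1]
det M = 3/2; M⁻¹ = [1/3 0 4/3; 0 2 -2; 0 0 1]
M⁻¹ · (2, 1)ᵀ = (2, 0)ᵀ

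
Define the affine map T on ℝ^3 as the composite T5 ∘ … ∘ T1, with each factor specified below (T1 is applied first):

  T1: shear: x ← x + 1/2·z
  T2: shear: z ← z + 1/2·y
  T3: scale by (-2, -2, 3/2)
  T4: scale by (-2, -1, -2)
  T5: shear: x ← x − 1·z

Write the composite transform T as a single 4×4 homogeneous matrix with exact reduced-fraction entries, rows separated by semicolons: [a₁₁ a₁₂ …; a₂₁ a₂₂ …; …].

T1 = [1 0 1/2 0; 0 1 0 0; 0 0 1 0; 0 0 0 1]
T2·T1 = [1 0 1/2 0; 0 1 0 0; 0 1/2 1 0; 0 0 0 1]
T3·…·T1 = [-2 0 -1 0; 0 -2 0 0; 0 3/4 3/2 0; 0 0 0 1]
T4·…·T1 = [4 0 2 0; 0 2 0 0; 0 -3/2 -3 0; 0 0 0 1]
T5·…·T1 = [4 3/2 5 0; 0 2 0 0; 0 -3/2 -3 0; 0 0 0 1]

T = [4 3/2 5 0; 0 2 0 0; 0 -3/2 -3 0; 0 0 0 1]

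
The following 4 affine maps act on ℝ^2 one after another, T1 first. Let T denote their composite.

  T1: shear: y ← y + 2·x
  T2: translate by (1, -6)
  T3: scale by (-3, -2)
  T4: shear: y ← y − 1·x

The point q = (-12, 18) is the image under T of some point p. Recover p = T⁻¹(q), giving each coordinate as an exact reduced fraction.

T1 = [1 0 0; 2 1 0; 0 0 1]
T2·T1 = [1 0 1; 2 1 -6; 0 0 1]
T3·…·T1 = [-3 0 -3; -4 -2 12; 0 0 1]
T4·…·T1 = [-3 0 -3; -1 -2 15; 0 0 1]
det M = 6; M⁻¹ = [-1/3 0 -1; 1/6 -1/2 8; 0 0 1]
M⁻¹ · (-12, 18)ᵀ = (3, -3)ᵀ

p = (3, -3)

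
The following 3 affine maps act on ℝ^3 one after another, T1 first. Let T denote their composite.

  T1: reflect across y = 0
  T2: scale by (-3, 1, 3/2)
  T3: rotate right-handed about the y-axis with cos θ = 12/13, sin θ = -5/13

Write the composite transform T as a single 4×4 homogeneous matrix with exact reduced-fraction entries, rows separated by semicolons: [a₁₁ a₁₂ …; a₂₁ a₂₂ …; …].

T1 = [1 0 0 0; 0 -1 0 0; 0 0 1 0; 0 0 0 1]
T2·T1 = [-3 0 0 0; 0 -1 0 0; 0 0 3/2 0; 0 0 0 1]
T3·…·T1 = [-36/13 0 -15/26 0; 0 -1 0 0; -15/13 0 18/13 0; 0 0 0 1]

T = [-36/13 0 -15/26 0; 0 -1 0 0; -15/13 0 18/13 0; 0 0 0 1]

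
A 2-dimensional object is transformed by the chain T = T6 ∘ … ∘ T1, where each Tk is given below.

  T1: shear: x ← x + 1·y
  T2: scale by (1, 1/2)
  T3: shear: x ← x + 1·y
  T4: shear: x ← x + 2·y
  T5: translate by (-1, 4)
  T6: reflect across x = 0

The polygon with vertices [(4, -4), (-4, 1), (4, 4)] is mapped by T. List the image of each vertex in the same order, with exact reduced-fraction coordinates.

T1 shear: x ← x + 1·y: (4, -4) → (0, -4); (-4, 1) → (-3, 1); (4, 4) → (8, 4)
T2 scale by (1, 1/2): (0, -4) → (0, -2); (-3, 1) → (-3, 1/2); (8, 4) → (8, 2)
T3 shear: x ← x + 1·y: (0, -2) → (-2, -2); (-3, 1/2) → (-5/2, 1/2); (8, 2) → (10, 2)
T4 shear: x ← x + 2·y: (-2, -2) → (-6, -2); (-5/2, 1/2) → (-3/2, 1/2); (10, 2) → (14, 2)
T5 translate by (-1, 4): (-6, -2) → (-7, 2); (-3/2, 1/2) → (-5/2, 9/2); (14, 2) → (13, 6)
T6 reflect across x = 0: (-7, 2) → (7, 2); (-5/2, 9/2) → (5/2, 9/2); (13, 6) → (-13, 6)

image vertices: (7, 2), (5/2, 9/2), (-13, 6)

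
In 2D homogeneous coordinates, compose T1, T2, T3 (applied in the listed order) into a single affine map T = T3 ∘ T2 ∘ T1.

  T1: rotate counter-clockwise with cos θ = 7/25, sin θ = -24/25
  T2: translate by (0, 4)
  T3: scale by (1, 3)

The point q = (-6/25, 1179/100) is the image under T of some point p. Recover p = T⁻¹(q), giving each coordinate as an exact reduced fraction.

p = (0, -1/4)

T1 = [7/25 24/25 0; -24/25 7/25 0; 0 0 1]
T2·T1 = [7/25 24/25 0; -24/25 7/25 4; 0 0 1]
T3·…·T1 = [7/25 24/25 0; -72/25 21/25 12; 0 0 1]
det M = 3; M⁻¹ = [7/25 -8/25 96/25; 24/25 7/75 -28/25; 0 0 1]
M⁻¹ · (-6/25, 1179/100)ᵀ = (0, -1/4)ᵀ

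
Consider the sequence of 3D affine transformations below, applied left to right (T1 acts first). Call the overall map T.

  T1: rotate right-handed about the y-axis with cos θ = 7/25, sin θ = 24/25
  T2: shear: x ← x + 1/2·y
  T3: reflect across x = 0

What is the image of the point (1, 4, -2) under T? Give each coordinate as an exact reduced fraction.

T1 rotate right-handed about the y-axis with cos θ = 7/25, sin θ = 24/25: (1, 4, -2) → (-41/25, 4, -38/25)
T2 shear: x ← x + 1/2·y: (-41/25, 4, -38/25) → (9/25, 4, -38/25)
T3 reflect across x = 0: (9/25, 4, -38/25) → (-9/25, 4, -38/25)

T(p) = (-9/25, 4, -38/25)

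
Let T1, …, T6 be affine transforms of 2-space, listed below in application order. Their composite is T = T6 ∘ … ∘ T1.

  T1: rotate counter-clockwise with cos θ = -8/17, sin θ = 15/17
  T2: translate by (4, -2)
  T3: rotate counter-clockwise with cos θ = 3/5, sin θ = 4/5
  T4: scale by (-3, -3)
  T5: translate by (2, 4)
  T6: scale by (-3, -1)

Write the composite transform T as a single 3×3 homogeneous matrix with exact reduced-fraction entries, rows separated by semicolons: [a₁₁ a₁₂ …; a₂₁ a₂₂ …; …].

T1 = [-8/17 -15/17 0; 15/17 -8/17 0; 0 0 1]
T2·T1 = [-8/17 -15/17 4; 15/17 -8/17 -2; 0 0 1]
T3·…·T1 = [-84/85 -13/85 4; 13/85 -84/85 2; 0 0 1]
T4·…·T1 = [252/85 39/85 -12; -39/85 252/85 -6; 0 0 1]
T5·…·T1 = [252/85 39/85 -10; -39/85 252/85 -2; 0 0 1]
T6·…·T1 = [-756/85 -117/85 30; 39/85 -252/85 2; 0 0 1]

T = [-756/85 -117/85 30; 39/85 -252/85 2; 0 0 1]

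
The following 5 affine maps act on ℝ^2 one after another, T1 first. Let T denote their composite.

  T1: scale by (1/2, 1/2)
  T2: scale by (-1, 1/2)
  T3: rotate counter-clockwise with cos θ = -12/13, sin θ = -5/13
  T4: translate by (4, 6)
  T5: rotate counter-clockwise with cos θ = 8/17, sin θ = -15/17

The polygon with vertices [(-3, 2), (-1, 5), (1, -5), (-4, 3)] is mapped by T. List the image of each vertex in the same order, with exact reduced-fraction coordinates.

image vertices: (2519/442, -63/442), (2651/442, -1199/884), (3693/442, -49/884), (67/13, -1/52)

T1 scale by (1/2, 1/2): (-3, 2) → (-3/2, 1); (-1, 5) → (-1/2, 5/2); (1, -5) → (1/2, -5/2); (-4, 3) → (-2, 3/2)
T2 scale by (-1, 1/2): (-3/2, 1) → (3/2, 1/2); (-1/2, 5/2) → (1/2, 5/4); (1/2, -5/2) → (-1/2, -5/4); (-2, 3/2) → (2, 3/4)
T3 rotate counter-clockwise with cos θ = -12/13, sin θ = -5/13: (3/2, 1/2) → (-31/26, -27/26); (1/2, 5/4) → (1/52, -35/26); (-1/2, -5/4) → (-1/52, 35/26); (2, 3/4) → (-81/52, -19/13)
T4 translate by (4, 6): (-31/26, -27/26) → (73/26, 129/26); (1/52, -35/26) → (209/52, 121/26); (-1/52, 35/26) → (207/52, 191/26); (-81/52, -19/13) → (127/52, 59/13)
T5 rotate counter-clockwise with cos θ = 8/17, sin θ = -15/17: (73/26, 129/26) → (2519/442, -63/442); (209/52, 121/26) → (2651/442, -1199/884); (207/52, 191/26) → (3693/442, -49/884); (127/52, 59/13) → (67/13, -1/52)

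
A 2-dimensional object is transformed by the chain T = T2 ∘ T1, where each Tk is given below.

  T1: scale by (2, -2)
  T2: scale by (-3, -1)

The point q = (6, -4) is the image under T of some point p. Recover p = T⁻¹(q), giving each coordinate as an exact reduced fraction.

p = (-1, -2)

T1 = [2 0 0; 0 -2 0; 0 0 1]
T2·T1 = [-6 0 0; 0 2 0; 0 0 1]
det M = -12; M⁻¹ = [-1/6 0 0; 0 1/2 0; 0 0 1]
M⁻¹ · (6, -4)ᵀ = (-1, -2)ᵀ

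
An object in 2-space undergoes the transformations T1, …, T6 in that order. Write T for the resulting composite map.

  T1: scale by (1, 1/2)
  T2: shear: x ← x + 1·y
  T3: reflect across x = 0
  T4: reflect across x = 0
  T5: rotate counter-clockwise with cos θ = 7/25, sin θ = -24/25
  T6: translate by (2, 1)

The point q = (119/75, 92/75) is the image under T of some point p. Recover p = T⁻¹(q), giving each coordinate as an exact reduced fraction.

p = (0, -2/3)

T1 = [1 0 0; 0 1/2 0; 0 0 1]
T2·T1 = [1 1/2 0; 0 1/2 0; 0 0 1]
T3·…·T1 = [-1 -1/2 0; 0 1/2 0; 0 0 1]
T4·…·T1 = [1 1/2 0; 0 1/2 0; 0 0 1]
T5·…·T1 = [7/25 31/50 0; -24/25 -17/50 0; 0 0 1]
T6·…·T1 = [7/25 31/50 2; -24/25 -17/50 1; 0 0 1]
det M = 1/2; M⁻¹ = [-17/25 -31/25 13/5; 48/25 14/25 -22/5; 0 0 1]
M⁻¹ · (119/75, 92/75)ᵀ = (0, -2/3)ᵀ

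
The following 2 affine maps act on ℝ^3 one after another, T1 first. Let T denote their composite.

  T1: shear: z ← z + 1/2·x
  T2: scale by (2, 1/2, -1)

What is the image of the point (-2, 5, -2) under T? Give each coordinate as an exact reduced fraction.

T1 shear: z ← z + 1/2·x: (-2, 5, -2) → (-2, 5, -3)
T2 scale by (2, 1/2, -1): (-2, 5, -3) → (-4, 5/2, 3)

T(p) = (-4, 5/2, 3)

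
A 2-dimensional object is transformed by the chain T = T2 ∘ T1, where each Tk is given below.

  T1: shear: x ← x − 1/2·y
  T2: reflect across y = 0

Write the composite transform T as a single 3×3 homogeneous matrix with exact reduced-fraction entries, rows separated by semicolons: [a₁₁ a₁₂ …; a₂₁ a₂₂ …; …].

T1 = [1 -1/2 0; 0 1 0; 0 0 1]
T2·T1 = [1 -1/2 0; 0 -1 0; 0 0 1]

T = [1 -1/2 0; 0 -1 0; 0 0 1]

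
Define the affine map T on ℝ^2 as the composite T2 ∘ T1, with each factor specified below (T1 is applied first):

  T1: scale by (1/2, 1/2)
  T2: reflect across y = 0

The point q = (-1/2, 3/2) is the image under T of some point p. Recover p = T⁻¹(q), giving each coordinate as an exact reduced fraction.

T1 = [1/2 0 0; 0 1/2 0; 0 0 1]
T2·T1 = [1/2 0 0; 0 -1/2 0; 0 0 1]
det M = -1/4; M⁻¹ = [2 0 0; 0 -2 0; 0 0 1]
M⁻¹ · (-1/2, 3/2)ᵀ = (-1, -3)ᵀ

p = (-1, -3)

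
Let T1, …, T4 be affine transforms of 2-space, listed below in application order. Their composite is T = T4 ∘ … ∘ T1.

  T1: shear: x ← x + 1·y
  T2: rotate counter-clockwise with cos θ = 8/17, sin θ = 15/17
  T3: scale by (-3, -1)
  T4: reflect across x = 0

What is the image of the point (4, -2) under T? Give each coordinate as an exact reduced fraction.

T1 shear: x ← x + 1·y: (4, -2) → (2, -2)
T2 rotate counter-clockwise with cos θ = 8/17, sin θ = 15/17: (2, -2) → (46/17, 14/17)
T3 scale by (-3, -1): (46/17, 14/17) → (-138/17, -14/17)
T4 reflect across x = 0: (-138/17, -14/17) → (138/17, -14/17)

T(p) = (138/17, -14/17)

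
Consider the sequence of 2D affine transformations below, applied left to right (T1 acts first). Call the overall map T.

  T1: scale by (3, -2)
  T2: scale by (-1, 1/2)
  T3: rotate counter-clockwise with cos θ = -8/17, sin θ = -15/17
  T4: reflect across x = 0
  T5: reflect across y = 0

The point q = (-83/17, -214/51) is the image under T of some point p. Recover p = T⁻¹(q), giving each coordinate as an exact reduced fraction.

p = (2, -7/3)

T1 = [3 0 0; 0 -2 0; 0 0 1]
T2·T1 = [-3 0 0; 0 -1 0; 0 0 1]
T3·…·T1 = [24/17 -15/17 0; 45/17 8/17 0; 0 0 1]
T4·…·T1 = [-24/17 15/17 0; 45/17 8/17 0; 0 0 1]
T5·…·T1 = [-24/17 15/17 0; -45/17 -8/17 0; 0 0 1]
det M = 3; M⁻¹ = [-8/51 -5/17 0; 15/17 -8/17 0; 0 0 1]
M⁻¹ · (-83/17, -214/51)ᵀ = (2, -7/3)ᵀ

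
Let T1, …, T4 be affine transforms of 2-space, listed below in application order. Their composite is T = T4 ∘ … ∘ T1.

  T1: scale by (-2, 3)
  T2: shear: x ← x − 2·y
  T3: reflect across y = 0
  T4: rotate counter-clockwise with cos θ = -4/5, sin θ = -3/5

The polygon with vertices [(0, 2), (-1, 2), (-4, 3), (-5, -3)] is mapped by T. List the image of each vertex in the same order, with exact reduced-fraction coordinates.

T1 scale by (-2, 3): (0, 2) → (0, 6); (-1, 2) → (2, 6); (-4, 3) → (8, 9); (-5, -3) → (10, -9)
T2 shear: x ← x − 2·y: (0, 6) → (-12, 6); (2, 6) → (-10, 6); (8, 9) → (-10, 9); (10, -9) → (28, -9)
T3 reflect across y = 0: (-12, 6) → (-12, -6); (-10, 6) → (-10, -6); (-10, 9) → (-10, -9); (28, -9) → (28, 9)
T4 rotate counter-clockwise with cos θ = -4/5, sin θ = -3/5: (-12, -6) → (6, 12); (-10, -6) → (22/5, 54/5); (-10, -9) → (13/5, 66/5); (28, 9) → (-17, -24)

image vertices: (6, 12), (22/5, 54/5), (13/5, 66/5), (-17, -24)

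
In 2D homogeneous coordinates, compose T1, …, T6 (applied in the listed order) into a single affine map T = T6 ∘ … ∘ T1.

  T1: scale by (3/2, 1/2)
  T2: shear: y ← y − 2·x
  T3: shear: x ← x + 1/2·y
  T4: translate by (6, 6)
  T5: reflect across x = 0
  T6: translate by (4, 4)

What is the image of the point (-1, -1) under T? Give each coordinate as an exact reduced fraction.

T(p) = (-7/4, 25/2)

T1 scale by (3/2, 1/2): (-1, -1) → (-3/2, -1/2)
T2 shear: y ← y − 2·x: (-3/2, -1/2) → (-3/2, 5/2)
T3 shear: x ← x + 1/2·y: (-3/2, 5/2) → (-1/4, 5/2)
T4 translate by (6, 6): (-1/4, 5/2) → (23/4, 17/2)
T5 reflect across x = 0: (23/4, 17/2) → (-23/4, 17/2)
T6 translate by (4, 4): (-23/4, 17/2) → (-7/4, 25/2)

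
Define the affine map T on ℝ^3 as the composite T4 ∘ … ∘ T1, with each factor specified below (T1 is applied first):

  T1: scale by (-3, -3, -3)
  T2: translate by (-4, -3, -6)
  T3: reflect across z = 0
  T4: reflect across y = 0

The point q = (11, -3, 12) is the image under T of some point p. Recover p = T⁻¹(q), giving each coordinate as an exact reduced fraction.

T1 = [-3 0 0 0; 0 -3 0 0; 0 0 -3 0; 0 0 0 1]
T2·T1 = [-3 0 0 -4; 0 -3 0 -3; 0 0 -3 -6; 0 0 0 1]
T3·…·T1 = [-3 0 0 -4; 0 -3 0 -3; 0 0 3 6; 0 0 0 1]
T4·…·T1 = [-3 0 0 -4; 0 3 0 3; 0 0 3 6; 0 0 0 1]
det M = -27; M⁻¹ = [-1/3 0 0 -4/3; 0 1/3 0 -1; 0 0 1/3 -2; 0 0 0 1]
M⁻¹ · (11, -3, 12)ᵀ = (-5, -2, 2)ᵀ

p = (-5, -2, 2)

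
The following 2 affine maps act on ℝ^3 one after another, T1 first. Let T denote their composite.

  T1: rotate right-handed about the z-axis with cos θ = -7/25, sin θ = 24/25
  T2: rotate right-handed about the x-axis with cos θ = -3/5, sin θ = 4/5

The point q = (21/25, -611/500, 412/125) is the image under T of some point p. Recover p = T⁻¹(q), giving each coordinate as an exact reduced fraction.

p = (3, -7/4, -1)

T1 = [-7/25 -24/25 0 0; 24/25 -7/25 0 0; 0 0 1 0; 0 0 0 1]
T2·T1 = [-7/25 -24/25 0 0; -72/125 21/125 -4/5 0; 96/125 -28/125 -3/5 0; 0 0 0 1]
det M = 1; M⁻¹ = [-7/25 -72/125 96/125 0; -24/25 21/125 -28/125 0; 0 -4/5 -3/5 0; 0 0 0 1]
M⁻¹ · (21/25, -611/500, 412/125)ᵀ = (3, -7/4, -1)ᵀ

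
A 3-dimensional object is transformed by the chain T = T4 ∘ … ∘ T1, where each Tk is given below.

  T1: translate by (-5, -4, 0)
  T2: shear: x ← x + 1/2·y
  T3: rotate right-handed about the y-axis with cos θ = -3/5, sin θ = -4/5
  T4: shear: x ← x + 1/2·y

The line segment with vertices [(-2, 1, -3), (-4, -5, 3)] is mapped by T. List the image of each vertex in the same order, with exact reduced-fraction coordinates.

T1 translate by (-5, -4, 0): (-2, 1, -3) → (-7, -3, -3); (-4, -5, 3) → (-9, -9, 3)
T2 shear: x ← x + 1/2·y: (-7, -3, -3) → (-17/2, -3, -3); (-9, -9, 3) → (-27/2, -9, 3)
T3 rotate right-handed about the y-axis with cos θ = -3/5, sin θ = -4/5: (-17/2, -3, -3) → (15/2, -3, -5); (-27/2, -9, 3) → (57/10, -9, -63/5)
T4 shear: x ← x + 1/2·y: (15/2, -3, -5) → (6, -3, -5); (57/10, -9, -63/5) → (6/5, -9, -63/5)

image vertices: (6, -3, -5), (6/5, -9, -63/5)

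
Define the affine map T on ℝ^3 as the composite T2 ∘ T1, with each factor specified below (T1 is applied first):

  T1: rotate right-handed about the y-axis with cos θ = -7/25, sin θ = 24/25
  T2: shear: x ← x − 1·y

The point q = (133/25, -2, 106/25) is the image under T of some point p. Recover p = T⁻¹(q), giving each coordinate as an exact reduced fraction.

p = (-5, -2, 2)

T1 = [-7/25 0 24/25 0; 0 1 0 0; -24/25 0 -7/25 0; 0 0 0 1]
T2·T1 = [-7/25 -1 24/25 0; 0 1 0 0; -24/25 0 -7/25 0; 0 0 0 1]
det M = 1; M⁻¹ = [-7/25 -7/25 -24/25 0; 0 1 0 0; 24/25 24/25 -7/25 0; 0 0 0 1]
M⁻¹ · (133/25, -2, 106/25)ᵀ = (-5, -2, 2)ᵀ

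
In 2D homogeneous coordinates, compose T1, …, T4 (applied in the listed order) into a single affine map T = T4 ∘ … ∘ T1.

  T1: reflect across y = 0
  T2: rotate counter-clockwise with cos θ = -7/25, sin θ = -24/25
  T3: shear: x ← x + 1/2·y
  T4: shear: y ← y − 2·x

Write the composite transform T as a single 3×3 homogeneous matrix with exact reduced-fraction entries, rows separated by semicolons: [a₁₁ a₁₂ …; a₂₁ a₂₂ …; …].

T = [-19/25 -41/50 0; 14/25 48/25 0; 0 0 1]

T1 = [1 0 0; 0 -1 0; 0 0 1]
T2·T1 = [-7/25 -24/25 0; -24/25 7/25 0; 0 0 1]
T3·…·T1 = [-19/25 -41/50 0; -24/25 7/25 0; 0 0 1]
T4·…·T1 = [-19/25 -41/50 0; 14/25 48/25 0; 0 0 1]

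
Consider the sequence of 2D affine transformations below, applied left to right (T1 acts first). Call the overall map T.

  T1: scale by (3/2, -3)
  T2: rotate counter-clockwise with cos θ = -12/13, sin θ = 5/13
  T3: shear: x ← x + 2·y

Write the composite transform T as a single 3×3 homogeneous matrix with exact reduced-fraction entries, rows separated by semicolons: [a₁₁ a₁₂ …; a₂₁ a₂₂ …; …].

T1 = [3/2 0 0; 0 -3 0; 0 0 1]
T2·T1 = [-18/13 15/13 0; 15/26 36/13 0; 0 0 1]
T3·…·T1 = [-3/13 87/13 0; 15/26 36/13 0; 0 0 1]

T = [-3/13 87/13 0; 15/26 36/13 0; 0 0 1]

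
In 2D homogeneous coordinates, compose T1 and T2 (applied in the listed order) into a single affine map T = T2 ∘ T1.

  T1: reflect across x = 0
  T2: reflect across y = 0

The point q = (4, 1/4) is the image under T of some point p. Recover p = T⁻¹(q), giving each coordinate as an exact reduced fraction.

T1 = [-1 0 0; 0 1 0; 0 0 1]
T2·T1 = [-1 0 0; 0 -1 0; 0 0 1]
det M = 1; M⁻¹ = [-1 0 0; 0 -1 0; 0 0 1]
M⁻¹ · (4, 1/4)ᵀ = (-4, -1/4)ᵀ

p = (-4, -1/4)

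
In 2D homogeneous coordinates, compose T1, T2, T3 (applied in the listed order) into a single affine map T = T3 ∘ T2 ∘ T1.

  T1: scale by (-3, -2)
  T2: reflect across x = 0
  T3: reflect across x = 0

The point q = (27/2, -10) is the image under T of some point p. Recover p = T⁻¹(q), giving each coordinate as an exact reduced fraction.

T1 = [-3 0 0; 0 -2 0; 0 0 1]
T2·T1 = [3 0 0; 0 -2 0; 0 0 1]
T3·…·T1 = [-3 0 0; 0 -2 0; 0 0 1]
det M = 6; M⁻¹ = [-1/3 0 0; 0 -1/2 0; 0 0 1]
M⁻¹ · (27/2, -10)ᵀ = (-9/2, 5)ᵀ

p = (-9/2, 5)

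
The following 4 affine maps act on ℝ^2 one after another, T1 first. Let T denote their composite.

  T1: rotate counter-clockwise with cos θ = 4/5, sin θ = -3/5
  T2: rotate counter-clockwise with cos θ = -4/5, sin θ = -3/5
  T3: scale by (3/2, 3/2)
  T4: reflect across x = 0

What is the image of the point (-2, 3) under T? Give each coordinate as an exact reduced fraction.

T(p) = (-3, -9/2)

T1 rotate counter-clockwise with cos θ = 4/5, sin θ = -3/5: (-2, 3) → (1/5, 18/5)
T2 rotate counter-clockwise with cos θ = -4/5, sin θ = -3/5: (1/5, 18/5) → (2, -3)
T3 scale by (3/2, 3/2): (2, -3) → (3, -9/2)
T4 reflect across x = 0: (3, -9/2) → (-3, -9/2)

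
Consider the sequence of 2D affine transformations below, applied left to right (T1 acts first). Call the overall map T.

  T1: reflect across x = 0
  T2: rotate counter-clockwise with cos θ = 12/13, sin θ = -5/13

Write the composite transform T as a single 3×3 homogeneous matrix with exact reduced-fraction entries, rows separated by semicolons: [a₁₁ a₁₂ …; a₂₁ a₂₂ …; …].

T1 = [-1 0 0; 0 1 0; 0 0 1]
T2·T1 = [-12/13 5/13 0; 5/13 12/13 0; 0 0 1]

T = [-12/13 5/13 0; 5/13 12/13 0; 0 0 1]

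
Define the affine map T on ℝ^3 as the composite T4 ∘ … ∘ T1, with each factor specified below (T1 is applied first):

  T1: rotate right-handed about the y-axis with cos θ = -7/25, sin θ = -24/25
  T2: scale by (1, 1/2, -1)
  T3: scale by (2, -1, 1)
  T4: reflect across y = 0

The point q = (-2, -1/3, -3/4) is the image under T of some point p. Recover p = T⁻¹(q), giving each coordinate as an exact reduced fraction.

p = (1, -2/3, 3/4)

T1 = [-7/25 0 -24/25 0; 0 1 0 0; 24/25 0 -7/25 0; 0 0 0 1]
T2·T1 = [-7/25 0 -24/25 0; 0 1/2 0 0; -24/25 0 7/25 0; 0 0 0 1]
T3·…·T1 = [-14/25 0 -48/25 0; 0 -1/2 0 0; -24/25 0 7/25 0; 0 0 0 1]
T4·…·T1 = [-14/25 0 -48/25 0; 0 1/2 0 0; -24/25 0 7/25 0; 0 0 0 1]
det M = -1; M⁻¹ = [-7/50 0 -24/25 0; 0 2 0 0; -12/25 0 7/25 0; 0 0 0 1]
M⁻¹ · (-2, -1/3, -3/4)ᵀ = (1, -2/3, 3/4)ᵀ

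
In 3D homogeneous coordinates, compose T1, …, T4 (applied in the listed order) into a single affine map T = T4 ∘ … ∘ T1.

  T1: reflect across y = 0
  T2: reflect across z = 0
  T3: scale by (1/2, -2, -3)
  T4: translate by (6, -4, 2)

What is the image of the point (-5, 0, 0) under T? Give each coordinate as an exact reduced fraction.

T1 reflect across y = 0: (-5, 0, 0) → (-5, 0, 0)
T2 reflect across z = 0: (-5, 0, 0) → (-5, 0, 0)
T3 scale by (1/2, -2, -3): (-5, 0, 0) → (-5/2, 0, 0)
T4 translate by (6, -4, 2): (-5/2, 0, 0) → (7/2, -4, 2)

T(p) = (7/2, -4, 2)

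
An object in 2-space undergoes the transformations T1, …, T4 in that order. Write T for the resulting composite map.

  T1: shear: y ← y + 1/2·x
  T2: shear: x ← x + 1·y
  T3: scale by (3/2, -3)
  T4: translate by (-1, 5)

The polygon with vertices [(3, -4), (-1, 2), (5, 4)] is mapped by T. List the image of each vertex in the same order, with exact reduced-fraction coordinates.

image vertices: (-1/4, 25/2), (-1/4, 1/2), (65/4, -29/2)

T1 shear: y ← y + 1/2·x: (3, -4) → (3, -5/2); (-1, 2) → (-1, 3/2); (5, 4) → (5, 13/2)
T2 shear: x ← x + 1·y: (3, -5/2) → (1/2, -5/2); (-1, 3/2) → (1/2, 3/2); (5, 13/2) → (23/2, 13/2)
T3 scale by (3/2, -3): (1/2, -5/2) → (3/4, 15/2); (1/2, 3/2) → (3/4, -9/2); (23/2, 13/2) → (69/4, -39/2)
T4 translate by (-1, 5): (3/4, 15/2) → (-1/4, 25/2); (3/4, -9/2) → (-1/4, 1/2); (69/4, -39/2) → (65/4, -29/2)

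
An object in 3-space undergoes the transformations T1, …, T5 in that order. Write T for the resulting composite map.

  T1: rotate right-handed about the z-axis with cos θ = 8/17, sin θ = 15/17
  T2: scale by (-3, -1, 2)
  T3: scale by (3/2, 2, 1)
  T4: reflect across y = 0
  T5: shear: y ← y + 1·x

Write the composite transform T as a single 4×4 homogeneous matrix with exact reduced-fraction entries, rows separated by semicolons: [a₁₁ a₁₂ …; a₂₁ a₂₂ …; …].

T = [-36/17 135/34 0 0; -6/17 167/34 0 0; 0 0 2 0; 0 0 0 1]

T1 = [8/17 -15/17 0 0; 15/17 8/17 0 0; 0 0 1 0; 0 0 0 1]
T2·T1 = [-24/17 45/17 0 0; -15/17 -8/17 0 0; 0 0 2 0; 0 0 0 1]
T3·…·T1 = [-36/17 135/34 0 0; -30/17 -16/17 0 0; 0 0 2 0; 0 0 0 1]
T4·…·T1 = [-36/17 135/34 0 0; 30/17 16/17 0 0; 0 0 2 0; 0 0 0 1]
T5·…·T1 = [-36/17 135/34 0 0; -6/17 167/34 0 0; 0 0 2 0; 0 0 0 1]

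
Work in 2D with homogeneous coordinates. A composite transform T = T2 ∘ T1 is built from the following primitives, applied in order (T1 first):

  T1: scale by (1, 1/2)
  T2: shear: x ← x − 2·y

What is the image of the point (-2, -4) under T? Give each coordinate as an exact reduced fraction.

T(p) = (2, -2)

T1 scale by (1, 1/2): (-2, -4) → (-2, -2)
T2 shear: x ← x − 2·y: (-2, -2) → (2, -2)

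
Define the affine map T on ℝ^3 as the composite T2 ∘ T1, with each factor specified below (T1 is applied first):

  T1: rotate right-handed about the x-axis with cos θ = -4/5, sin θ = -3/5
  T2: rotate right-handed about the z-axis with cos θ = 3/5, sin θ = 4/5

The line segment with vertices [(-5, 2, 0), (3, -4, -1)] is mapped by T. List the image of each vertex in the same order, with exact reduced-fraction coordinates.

T1 rotate right-handed about the x-axis with cos θ = -4/5, sin θ = -3/5: (-5, 2, 0) → (-5, -8/5, -6/5); (3, -4, -1) → (3, 13/5, 16/5)
T2 rotate right-handed about the z-axis with cos θ = 3/5, sin θ = 4/5: (-5, -8/5, -6/5) → (-43/25, -124/25, -6/5); (3, 13/5, 16/5) → (-7/25, 99/25, 16/5)

image vertices: (-43/25, -124/25, -6/5), (-7/25, 99/25, 16/5)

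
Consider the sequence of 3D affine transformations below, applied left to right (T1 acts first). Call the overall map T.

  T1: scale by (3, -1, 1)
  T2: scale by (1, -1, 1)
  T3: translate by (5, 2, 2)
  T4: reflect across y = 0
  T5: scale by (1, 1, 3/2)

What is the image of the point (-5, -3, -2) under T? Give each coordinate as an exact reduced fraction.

T(p) = (-10, 1, 0)

T1 scale by (3, -1, 1): (-5, -3, -2) → (-15, 3, -2)
T2 scale by (1, -1, 1): (-15, 3, -2) → (-15, -3, -2)
T3 translate by (5, 2, 2): (-15, -3, -2) → (-10, -1, 0)
T4 reflect across y = 0: (-10, -1, 0) → (-10, 1, 0)
T5 scale by (1, 1, 3/2): (-10, 1, 0) → (-10, 1, 0)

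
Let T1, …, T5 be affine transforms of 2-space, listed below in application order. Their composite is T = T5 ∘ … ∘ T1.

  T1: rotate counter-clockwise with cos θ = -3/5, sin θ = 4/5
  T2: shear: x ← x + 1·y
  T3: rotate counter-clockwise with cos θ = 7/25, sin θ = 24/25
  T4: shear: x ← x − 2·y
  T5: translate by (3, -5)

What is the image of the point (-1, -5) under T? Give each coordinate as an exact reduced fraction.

T(p) = (-1437/125, 268/125)

T1 rotate counter-clockwise with cos θ = -3/5, sin θ = 4/5: (-1, -5) → (23/5, 11/5)
T2 shear: x ← x + 1·y: (23/5, 11/5) → (34/5, 11/5)
T3 rotate counter-clockwise with cos θ = 7/25, sin θ = 24/25: (34/5, 11/5) → (-26/125, 893/125)
T4 shear: x ← x − 2·y: (-26/125, 893/125) → (-1812/125, 893/125)
T5 translate by (3, -5): (-1812/125, 893/125) → (-1437/125, 268/125)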